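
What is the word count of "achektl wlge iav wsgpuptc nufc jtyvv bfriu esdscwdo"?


Input string: 'achektl wlge iav wsgpuptc nufc jtyvv bfriu esdscwdo'
Operation: split by spaces
Words found: 'achektl', 'wlge', 'iav', 'wsgpuptc', 'nufc', 'jtyvv', 'bfriu', 'esdscwdo'
Word count: 8


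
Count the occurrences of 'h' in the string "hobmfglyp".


Input string: 'hobmfglyp'
Target character: 'h'
Scan each position: s[0]='h'
Matches found at indices: 0
Total: 1


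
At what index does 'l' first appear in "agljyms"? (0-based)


Input string: 'agljyms'
Target: 'l'
Scanning left to right: s[0]='a', s[1]='g', s[2]='l'
First match at index: 2


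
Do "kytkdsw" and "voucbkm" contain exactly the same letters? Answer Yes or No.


String 1: 'kytkdsw' -> sorted: 'dkkstwy'
String 2: 'voucbkm' -> sorted: 'bckmouv'
Compare sorted forms: 'dkkstwy' != 'bckmouv'
Anagram: No


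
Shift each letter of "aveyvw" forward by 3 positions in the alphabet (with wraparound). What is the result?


Input: 'aveyvw', shift = 3
Operation: for each letter, (position + 3) mod 26
Mapping: 'a'(0+3=3)->'d', 'v'(21+3=24)->'y', 'e'(4+3=7)->'h', 'y'(24+3=27, 27 mod 26=1)->'b', 'v'(21+3=24)->'y', 'w'(22+3=25)->'z'
Result: dyhbyz


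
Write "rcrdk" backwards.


Input string: 'rcrdk'
Operation: reverse character order
Original order: 'r' -> 'c' -> 'r' -> 'd' -> 'k'
Reversed order: 'k' -> 'd' -> 'r' -> 'c' -> 'r'
Result: kdrcr


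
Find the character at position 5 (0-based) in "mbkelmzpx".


Input string: 'mbkelmzpx'
Operation: get character at index 5
Index mapping: s[0]='m', s[1]='b', s[2]='k', s[3]='e', s[4]='l', s[5]='m'
Result: 'm'


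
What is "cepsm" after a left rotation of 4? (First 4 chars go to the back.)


Input: 'cepsm', shift = 4
Operation: split at index 4 and swap parts
Front part s[0:4] = 'ceps'
Back part s[4:] = 'm'
Rotated = back + front = 'm' + 'ceps'
Result: mceps


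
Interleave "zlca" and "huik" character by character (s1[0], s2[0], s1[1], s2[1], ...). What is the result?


String 1: 'zlca'
String 2: 'huik'
Operation: alternate characters
Pairs: 'z'+'h', 'l'+'u', 'c'+'i', 'a'+'k'
Result: zhluciak


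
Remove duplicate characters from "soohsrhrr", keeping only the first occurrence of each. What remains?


Input: 'soohsrhrr'
Operation: keep first occurrence of each character
Scan: s[0]='s' new -> keep; s[1]='o' new -> keep; s[2]='o' seen -> skip; s[3]='h' new -> keep; s[4]='s' seen -> skip; s[5]='r' new -> keep; s[6]='h' seen -> skip; s[7]='r' seen -> skip; s[8]='r' seen -> skip
Result: sohr


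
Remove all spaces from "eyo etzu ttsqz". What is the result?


Input string: 'eyo etzu ttsqz'
Operation: remove all spaces
Words: 'eyo', 'etzu', 'ttsqz'
Join without spaces: eyoetzuttsqz


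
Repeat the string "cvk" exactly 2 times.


Input string: 'cvk'
Operation: repeat 2 times
Concatenation: 'cvk' + 'cvk'
Result: cvkcvk


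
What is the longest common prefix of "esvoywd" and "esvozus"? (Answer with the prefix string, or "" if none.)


String 1: 'esvoywd'
String 2: 'esvozus'
Compare position by position:
pos 0: 'e' vs 'e' match
pos 1: 's' vs 's' match
pos 2: 'v' vs 'v' match
pos 3: 'o' vs 'o' match
pos 4: 'y' vs 'z' differ -> stop
Longest common prefix: "esvo" (length 4)


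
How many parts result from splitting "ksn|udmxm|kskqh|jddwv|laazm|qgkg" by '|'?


Input string: 'ksn|udmxm|kskqh|jddwv|laazm|qgkg'
Delimiter: '|'
Split result: 'ksn', 'udmxm', 'kskqh', 'jddwv', 'laazm', 'qgkg'
Number of parts: 6


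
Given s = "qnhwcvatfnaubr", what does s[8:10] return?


Input string: 'qnhwcvatfnaubr'
Operation: slice [8:10]
Extract characters: s[8]='f', s[9]='n'
Result: fn


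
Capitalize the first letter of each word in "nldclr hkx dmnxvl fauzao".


Input string: 'nldclr hkx dmnxvl fauzao'
Operation: capitalize first letter of each word
Word transformations: 'nldclr'->'Nldclr', 'hkx'->'Hkx', 'dmnxvl'->'Dmnxvl', 'fauzao'->'Fauzao'
Result: Nldclr Hkx Dmnxvl Fauzao


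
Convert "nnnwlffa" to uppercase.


Input string: 'nnnwlffa'
Operation: convert each letter to uppercase
Mapping: 'n'->'N', 'n'->'N', 'n'->'N', 'w'->'W', 'l'->'L', 'f'->'F', 'f'->'F', 'a'->'A'
Result: NNNWLFFA


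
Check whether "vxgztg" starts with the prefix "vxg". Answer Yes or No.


Input string: 'vxgztg'
Prefix to check: 'vxg'
First 3 characters of input: 'vxg'
Match: True
Result: Yes


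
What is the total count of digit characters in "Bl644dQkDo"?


Input string: 'Bl644dQkDo'
Operation: count digit characters (0-9)
Scan: 'B', 'l', '6'(digit), '4'(digit), '4'(digit), 'd', 'Q', 'k', 'D', 'o'
Digits found: 3
Result: 3


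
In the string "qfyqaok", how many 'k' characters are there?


Input string: 'qfyqaok'
Target character: 'k'
Scan each position: s[6]='k'
Matches found at indices: 6
Total: 1


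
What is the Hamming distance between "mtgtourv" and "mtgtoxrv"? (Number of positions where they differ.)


String 1: 'mtgtourv'
String 2: 'mtgtoxrv'
Compare each position: pos 0: 'm'=='m', pos 1: 't'=='t', pos 2: 'g'=='g', pos 3: 't'=='t', pos 4: 'o'=='o', pos 5: 'u'!='x', pos 6: 'r'=='r', pos 7: 'v'=='v'
Differing positions: 1
Hamming distance: 1


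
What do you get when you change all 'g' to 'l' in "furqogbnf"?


Input string: 'furqogbnf'
Operation: replace 'g' with 'l'
Positions of 'g': 5
After replacement: furqolbnf


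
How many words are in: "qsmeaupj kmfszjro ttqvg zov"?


Input string: 'qsmeaupj kmfszjro ttqvg zov'
Operation: split by spaces
Words found: 'qsmeaupj', 'kmfszjro', 'ttqvg', 'zov'
Word count: 4


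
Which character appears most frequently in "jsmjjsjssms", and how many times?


Input: 'jsmjjsjssms'
Operation: tally each character
Counts: 'j':4, 'm':2, 's':5
Maximum: 's' appears 5 times


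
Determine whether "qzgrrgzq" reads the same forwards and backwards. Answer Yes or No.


Input string: 'qzgrrgzq'
Reversed: 'qzgrrgzq'
Compare pairs: s[0]='q' vs s[7]='q' (match), s[1]='z' vs s[6]='z' (match), s[2]='g' vs s[5]='g' (match), s[3]='r' vs s[4]='r' (match)
Palindrome: Yes


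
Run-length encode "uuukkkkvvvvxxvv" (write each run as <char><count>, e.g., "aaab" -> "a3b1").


Input: 'uuukkkkvvvvxxvv'
Operation: identify consecutive runs
Runs: 'uuu' -> u3, 'kkkk' -> k4, 'vvvv' -> v4, 'xx' -> x2, 'vv' -> v2
Encoded: u3k4v4x2v2


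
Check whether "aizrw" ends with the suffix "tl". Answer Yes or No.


Input string: 'aizrw'
Suffix to check: 'tl'
Last 2 characters of input: 'rw'
Match: False
Result: No


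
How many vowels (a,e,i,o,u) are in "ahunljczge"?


Input string: 'ahunljczge'
Operation: count vowels (a, e, i, o, u)
Scan: s[0]='a' (vowel), s[1]='h', s[2]='u' (vowel), s[3]='n', s[4]='l', s[5]='j', s[6]='c', s[7]='z', s[8]='g', s[9]='e' (vowel)
Vowels found: 3
Result: 3


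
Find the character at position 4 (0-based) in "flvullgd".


Input string: 'flvullgd'
Operation: get character at index 4
Index mapping: s[0]='f', s[1]='l', s[2]='v', s[3]='u', s[4]='l'
Result: 'l'


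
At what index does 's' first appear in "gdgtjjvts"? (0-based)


Input string: 'gdgtjjvts'
Target: 's'
Scanning left to right: s[0]='g', s[1]='d', s[2]='g', s[3]='t', s[4]='j', s[5]='j', s[6]='v', s[7]='t', s[8]='s'
First match at index: 8


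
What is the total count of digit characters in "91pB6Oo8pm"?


Input string: '91pB6Oo8pm'
Operation: count digit characters (0-9)
Scan: '9'(digit), '1'(digit), 'p', 'B', '6'(digit), 'O', 'o', '8'(digit), 'p', 'm'
Digits found: 4
Result: 4


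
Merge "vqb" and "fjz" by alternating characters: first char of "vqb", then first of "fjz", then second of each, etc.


String 1: 'vqb'
String 2: 'fjz'
Operation: alternate characters
Pairs: 'v'+'f', 'q'+'j', 'b'+'z'
Result: vfqjbz


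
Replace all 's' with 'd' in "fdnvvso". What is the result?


Input string: 'fdnvvso'
Operation: replace 's' with 'd'
Positions of 's': 5
After replacement: fdnvvdo


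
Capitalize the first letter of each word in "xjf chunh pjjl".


Input string: 'xjf chunh pjjl'
Operation: capitalize first letter of each word
Word transformations: 'xjf'->'Xjf', 'chunh'->'Chunh', 'pjjl'->'Pjjl'
Result: Xjf Chunh Pjjl


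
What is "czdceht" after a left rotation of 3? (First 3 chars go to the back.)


Input: 'czdceht', shift = 3
Operation: split at index 3 and swap parts
Front part s[0:3] = 'czd'
Back part s[3:] = 'ceht'
Rotated = back + front = 'ceht' + 'czd'
Result: cehtczd


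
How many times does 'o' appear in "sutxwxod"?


Input string: 'sutxwxod'
Target character: 'o'
Scan each position: s[6]='o'
Matches found at indices: 6
Total: 1


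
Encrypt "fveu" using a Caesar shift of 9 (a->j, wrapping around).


Input: 'fveu', shift = 9
Operation: for each letter, (position + 9) mod 26
Mapping: 'f'(5+9=14)->'o', 'v'(21+9=30, 30 mod 26=4)->'e', 'e'(4+9=13)->'n', 'u'(20+9=29, 29 mod 26=3)->'d'
Result: oend


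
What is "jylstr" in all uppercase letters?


Input string: 'jylstr'
Operation: convert each letter to uppercase
Mapping: 'j'->'J', 'y'->'Y', 'l'->'L', 's'->'S', 't'->'T', 'r'->'R'
Result: JYLSTR


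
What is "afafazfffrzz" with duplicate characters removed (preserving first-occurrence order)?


Input: 'afafazfffrzz'
Operation: keep first occurrence of each character
Scan: s[0]='a' new -> keep; s[1]='f' new -> keep; s[2]='a' seen -> skip; s[3]='f' seen -> skip; s[4]='a' seen -> skip; s[5]='z' new -> keep; s[6]='f' seen -> skip; s[7]='f' seen -> skip; s[8]='f' seen -> skip; s[9]='r' new -> keep; s[10]='z' seen -> skip; s[11]='z' seen -> skip
Result: afzr


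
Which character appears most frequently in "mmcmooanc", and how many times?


Input: 'mmcmooanc'
Operation: tally each character
Counts: 'a':1, 'c':2, 'm':3, 'n':1, 'o':2
Maximum: 'm' appears 3 times


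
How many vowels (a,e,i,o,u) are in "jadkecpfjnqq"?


Input string: 'jadkecpfjnqq'
Operation: count vowels (a, e, i, o, u)
Scan: s[0]='j', s[1]='a' (vowel), s[2]='d', s[3]='k', s[4]='e' (vowel), s[5]='c', s[6]='p', s[7]='f', s[8]='j', s[9]='n', s[10]='q', s[11]='q'
Vowels found: 2
Result: 2


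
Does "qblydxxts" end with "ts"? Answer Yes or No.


Input string: 'qblydxxts'
Suffix to check: 'ts'
Last 2 characters of input: 'ts'
Match: True
Result: Yes


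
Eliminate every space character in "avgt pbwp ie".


Input string: 'avgt pbwp ie'
Operation: remove all spaces
Words: 'avgt', 'pbwp', 'ie'
Join without spaces: avgtpbwpie


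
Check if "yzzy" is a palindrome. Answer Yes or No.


Input string: 'yzzy'
Reversed: 'yzzy'
Compare pairs: s[0]='y' vs s[3]='y' (match), s[1]='z' vs s[2]='z' (match)
Palindrome: Yes


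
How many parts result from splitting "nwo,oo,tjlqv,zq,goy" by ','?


Input string: 'nwo,oo,tjlqv,zq,goy'
Delimiter: ','
Split result: 'nwo', 'oo', 'tjlqv', 'zq', 'goy'
Number of parts: 5


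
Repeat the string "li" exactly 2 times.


Input string: 'li'
Operation: repeat 2 times
Concatenation: 'li' + 'li'
Result: lili


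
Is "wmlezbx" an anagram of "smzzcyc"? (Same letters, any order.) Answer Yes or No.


String 1: 'smzzcyc' -> sorted: 'ccmsyzz'
String 2: 'wmlezbx' -> sorted: 'belmwxz'
Compare sorted forms: 'ccmsyzz' != 'belmwxz'
Anagram: No


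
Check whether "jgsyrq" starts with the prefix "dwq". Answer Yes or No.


Input string: 'jgsyrq'
Prefix to check: 'dwq'
First 3 characters of input: 'jgs'
Match: False
Result: No


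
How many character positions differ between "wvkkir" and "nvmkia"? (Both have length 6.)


String 1: 'wvkkir'
String 2: 'nvmkia'
Compare each position: pos 0: 'w'!='n', pos 1: 'v'=='v', pos 2: 'k'!='m', pos 3: 'k'=='k', pos 4: 'i'=='i', pos 5: 'r'!='a'
Differing positions: 3
Hamming distance: 3


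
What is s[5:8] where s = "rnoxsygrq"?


Input string: 'rnoxsygrq'
Operation: slice [5:8]
Extract characters: s[5]='y', s[6]='g', s[7]='r'
Result: ygr


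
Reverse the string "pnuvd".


Input string: 'pnuvd'
Operation: reverse character order
Original order: 'p' -> 'n' -> 'u' -> 'v' -> 'd'
Reversed order: 'd' -> 'v' -> 'u' -> 'n' -> 'p'
Result: dvunp


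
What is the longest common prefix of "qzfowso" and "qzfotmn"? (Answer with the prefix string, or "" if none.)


String 1: 'qzfowso'
String 2: 'qzfotmn'
Compare position by position:
pos 0: 'q' vs 'q' match
pos 1: 'z' vs 'z' match
pos 2: 'f' vs 'f' match
pos 3: 'o' vs 'o' match
pos 4: 'w' vs 't' differ -> stop
Longest common prefix: "qzfo" (length 4)


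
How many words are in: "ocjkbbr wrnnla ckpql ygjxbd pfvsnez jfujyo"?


Input string: 'ocjkbbr wrnnla ckpql ygjxbd pfvsnez jfujyo'
Operation: split by spaces
Words found: 'ocjkbbr', 'wrnnla', 'ckpql', 'ygjxbd', 'pfvsnez', 'jfujyo'
Word count: 6


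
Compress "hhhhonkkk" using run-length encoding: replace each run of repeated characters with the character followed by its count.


Input: 'hhhhonkkk'
Operation: identify consecutive runs
Runs: 'hhhh' -> h4, 'o' -> o1, 'n' -> n1, 'kkk' -> k3
Encoded: h4o1n1k3


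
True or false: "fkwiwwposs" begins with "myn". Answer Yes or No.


Input string: 'fkwiwwposs'
Prefix to check: 'myn'
First 3 characters of input: 'fkw'
Match: False
Result: No


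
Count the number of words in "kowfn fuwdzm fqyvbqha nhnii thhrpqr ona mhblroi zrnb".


Input string: 'kowfn fuwdzm fqyvbqha nhnii thhrpqr ona mhblroi zrnb'
Operation: split by spaces
Words found: 'kowfn', 'fuwdzm', 'fqyvbqha', 'nhnii', 'thhrpqr', 'ona', 'mhblroi', 'zrnb'
Word count: 8


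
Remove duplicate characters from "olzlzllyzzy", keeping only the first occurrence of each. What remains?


Input: 'olzlzllyzzy'
Operation: keep first occurrence of each character
Scan: s[0]='o' new -> keep; s[1]='l' new -> keep; s[2]='z' new -> keep; s[3]='l' seen -> skip; s[4]='z' seen -> skip; s[5]='l' seen -> skip; s[6]='l' seen -> skip; s[7]='y' new -> keep; s[8]='z' seen -> skip; s[9]='z' seen -> skip; s[10]='y' seen -> skip
Result: olzy


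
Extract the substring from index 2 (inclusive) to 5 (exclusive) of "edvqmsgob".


Input string: 'edvqmsgob'
Operation: slice [2:5]
Extract characters: s[2]='v', s[3]='q', s[4]='m'
Result: vqm


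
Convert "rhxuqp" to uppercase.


Input string: 'rhxuqp'
Operation: convert each letter to uppercase
Mapping: 'r'->'R', 'h'->'H', 'x'->'X', 'u'->'U', 'q'->'Q', 'p'->'P'
Result: RHXUQP


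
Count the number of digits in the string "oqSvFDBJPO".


Input string: 'oqSvFDBJPO'
Operation: count digit characters (0-9)
Scan: 'o', 'q', 'S', 'v', 'F', 'D', 'B', 'J', 'P', 'O'
Digits found: 0
Result: 0


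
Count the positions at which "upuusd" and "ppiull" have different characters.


String 1: 'upuusd'
String 2: 'ppiull'
Compare each position: pos 0: 'u'!='p', pos 1: 'p'=='p', pos 2: 'u'!='i', pos 3: 'u'=='u', pos 4: 's'!='l', pos 5: 'd'!='l'
Differing positions: 4
Hamming distance: 4


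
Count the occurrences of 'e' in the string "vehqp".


Input string: 'vehqp'
Target character: 'e'
Scan each position: s[1]='e'
Matches found at indices: 1
Total: 1


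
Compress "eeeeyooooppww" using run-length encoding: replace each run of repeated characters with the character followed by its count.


Input: 'eeeeyooooppww'
Operation: identify consecutive runs
Runs: 'eeee' -> e4, 'y' -> y1, 'oooo' -> o4, 'pp' -> p2, 'ww' -> w2
Encoded: e4y1o4p2w2


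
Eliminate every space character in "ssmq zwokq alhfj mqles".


Input string: 'ssmq zwokq alhfj mqles'
Operation: remove all spaces
Words: 'ssmq', 'zwokq', 'alhfj', 'mqles'
Join without spaces: ssmqzwokqalhfjmqles


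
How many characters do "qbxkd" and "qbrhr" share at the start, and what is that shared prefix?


String 1: 'qbxkd'
String 2: 'qbrhr'
Compare position by position:
pos 0: 'q' vs 'q' match
pos 1: 'b' vs 'b' match
pos 2: 'x' vs 'r' differ -> stop
Longest common prefix: "qb" (length 2)


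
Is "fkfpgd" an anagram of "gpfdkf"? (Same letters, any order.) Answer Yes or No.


String 1: 'gpfdkf' -> sorted: 'dffgkp'
String 2: 'fkfpgd' -> sorted: 'dffgkp'
Compare sorted forms: 'dffgkp' == 'dffgkp'
Anagram: Yes


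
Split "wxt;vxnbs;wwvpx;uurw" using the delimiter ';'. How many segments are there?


Input string: 'wxt;vxnbs;wwvpx;uurw'
Delimiter: ';'
Split result: 'wxt', 'vxnbs', 'wwvpx', 'uurw'
Number of parts: 4


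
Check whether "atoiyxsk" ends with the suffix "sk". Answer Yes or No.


Input string: 'atoiyxsk'
Suffix to check: 'sk'
Last 2 characters of input: 'sk'
Match: True
Result: Yes


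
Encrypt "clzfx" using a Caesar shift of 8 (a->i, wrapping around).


Input: 'clzfx', shift = 8
Operation: for each letter, (position + 8) mod 26
Mapping: 'c'(2+8=10)->'k', 'l'(11+8=19)->'t', 'z'(25+8=33, 33 mod 26=7)->'h', 'f'(5+8=13)->'n', 'x'(23+8=31, 31 mod 26=5)->'f'
Result: kthnf


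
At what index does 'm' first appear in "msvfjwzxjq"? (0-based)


Input string: 'msvfjwzxjq'
Target: 'm'
Scanning left to right: s[0]='m'
First match at index: 0


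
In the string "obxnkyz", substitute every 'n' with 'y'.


Input string: 'obxnkyz'
Operation: replace 'n' with 'y'
Positions of 'n': 3
After replacement: obxykyz


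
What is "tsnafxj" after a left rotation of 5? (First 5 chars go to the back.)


Input: 'tsnafxj', shift = 5
Operation: split at index 5 and swap parts
Front part s[0:5] = 'tsnaf'
Back part s[5:] = 'xj'
Rotated = back + front = 'xj' + 'tsnaf'
Result: xjtsnaf


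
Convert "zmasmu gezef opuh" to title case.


Input string: 'zmasmu gezef opuh'
Operation: capitalize first letter of each word
Word transformations: 'zmasmu'->'Zmasmu', 'gezef'->'Gezef', 'opuh'->'Opuh'
Result: Zmasmu Gezef Opuh


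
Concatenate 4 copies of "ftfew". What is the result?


Input string: 'ftfew'
Operation: repeat 4 times
Concatenation: 'ftfew' + 'ftfew' + 'ftfew' + 'ftfew'
Result: ftfewftfewftfewftfew


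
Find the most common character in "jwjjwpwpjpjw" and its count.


Input: 'jwjjwpwpjpjw'
Operation: tally each character
Counts: 'j':5, 'p':3, 'w':4
Maximum: 'j' appears 5 times


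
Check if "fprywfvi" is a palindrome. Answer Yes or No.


Input string: 'fprywfvi'
Reversed: 'ivfwyrpf'
Compare pairs: s[0]='f' vs s[7]='i' (mismatch), s[1]='p' vs s[6]='v' (mismatch), s[2]='r' vs s[5]='f' (mismatch), s[3]='y' vs s[4]='w' (mismatch)
Palindrome: No


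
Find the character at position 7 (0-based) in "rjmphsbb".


Input string: 'rjmphsbb'
Operation: get character at index 7
Index mapping: s[0]='r', s[1]='j', s[2]='m', s[3]='p', s[4]='h', s[5]='s', s[6]='b', s[7]='b'
Result: 'b'


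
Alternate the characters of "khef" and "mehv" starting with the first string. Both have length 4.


String 1: 'khef'
String 2: 'mehv'
Operation: alternate characters
Pairs: 'k'+'m', 'h'+'e', 'e'+'h', 'f'+'v'
Result: kmheehfv


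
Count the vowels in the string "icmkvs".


Input string: 'icmkvs'
Operation: count vowels (a, e, i, o, u)
Scan: s[0]='i' (vowel), s[1]='c', s[2]='m', s[3]='k', s[4]='v', s[5]='s'
Vowels found: 1
Result: 1


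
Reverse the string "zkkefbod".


Input string: 'zkkefbod'
Operation: reverse character order
Original order: 'z' -> 'k' -> 'k' -> 'e' -> 'f' -> 'b' -> 'o' -> 'd'
Reversed order: 'd' -> 'o' -> 'b' -> 'f' -> 'e' -> 'k' -> 'k' -> 'z'
Result: dobfekkz


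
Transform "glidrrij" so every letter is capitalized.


Input string: 'glidrrij'
Operation: convert each letter to uppercase
Mapping: 'g'->'G', 'l'->'L', 'i'->'I', 'd'->'D', 'r'->'R', 'r'->'R', 'i'->'I', 'j'->'J'
Result: GLIDRRIJ


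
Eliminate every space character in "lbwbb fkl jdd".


Input string: 'lbwbb fkl jdd'
Operation: remove all spaces
Words: 'lbwbb', 'fkl', 'jdd'
Join without spaces: lbwbbfkljdd


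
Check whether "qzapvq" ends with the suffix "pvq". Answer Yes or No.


Input string: 'qzapvq'
Suffix to check: 'pvq'
Last 3 characters of input: 'pvq'
Match: True
Result: Yes


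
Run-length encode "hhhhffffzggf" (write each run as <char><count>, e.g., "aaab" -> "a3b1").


Input: 'hhhhffffzggf'
Operation: identify consecutive runs
Runs: 'hhhh' -> h4, 'ffff' -> f4, 'z' -> z1, 'gg' -> g2, 'f' -> f1
Encoded: h4f4z1g2f1


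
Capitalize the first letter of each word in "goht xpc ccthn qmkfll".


Input string: 'goht xpc ccthn qmkfll'
Operation: capitalize first letter of each word
Word transformations: 'goht'->'Goht', 'xpc'->'Xpc', 'ccthn'->'Ccthn', 'qmkfll'->'Qmkfll'
Result: Goht Xpc Ccthn Qmkfll


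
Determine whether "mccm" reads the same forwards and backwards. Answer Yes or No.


Input string: 'mccm'
Reversed: 'mccm'
Compare pairs: s[0]='m' vs s[3]='m' (match), s[1]='c' vs s[2]='c' (match)
Palindrome: Yes


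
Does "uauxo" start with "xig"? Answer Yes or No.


Input string: 'uauxo'
Prefix to check: 'xig'
First 3 characters of input: 'uau'
Match: False
Result: No


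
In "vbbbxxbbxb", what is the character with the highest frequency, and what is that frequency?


Input: 'vbbbxxbbxb'
Operation: tally each character
Counts: 'b':6, 'v':1, 'x':3
Maximum: 'b' appears 6 times


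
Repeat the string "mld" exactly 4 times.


Input string: 'mld'
Operation: repeat 4 times
Concatenation: 'mld' + 'mld' + 'mld' + 'mld'
Result: mldmldmldmld


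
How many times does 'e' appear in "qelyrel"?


Input string: 'qelyrel'
Target character: 'e'
Scan each position: s[1]='e', s[5]='e'
Matches found at indices: 1, 5
Total: 2


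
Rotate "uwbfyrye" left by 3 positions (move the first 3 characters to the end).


Input: 'uwbfyrye', shift = 3
Operation: split at index 3 and swap parts
Front part s[0:3] = 'uwb'
Back part s[3:] = 'fyrye'
Rotated = back + front = 'fyrye' + 'uwb'
Result: fyryeuwb


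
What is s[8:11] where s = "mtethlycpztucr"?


Input string: 'mtethlycpztucr'
Operation: slice [8:11]
Extract characters: s[8]='p', s[9]='z', s[10]='t'
Result: pzt


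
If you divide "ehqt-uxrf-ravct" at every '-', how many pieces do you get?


Input string: 'ehqt-uxrf-ravct'
Delimiter: '-'
Split result: 'ehqt', 'uxrf', 'ravct'
Number of parts: 3


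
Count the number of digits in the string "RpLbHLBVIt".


Input string: 'RpLbHLBVIt'
Operation: count digit characters (0-9)
Scan: 'R', 'p', 'L', 'b', 'H', 'L', 'B', 'V', 'I', 't'
Digits found: 0
Result: 0


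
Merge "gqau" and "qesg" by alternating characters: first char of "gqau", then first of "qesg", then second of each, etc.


String 1: 'gqau'
String 2: 'qesg'
Operation: alternate characters
Pairs: 'g'+'q', 'q'+'e', 'a'+'s', 'u'+'g'
Result: gqqeasug


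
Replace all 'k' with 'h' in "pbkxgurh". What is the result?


Input string: 'pbkxgurh'
Operation: replace 'k' with 'h'
Positions of 'k': 2
After replacement: pbhxgurh


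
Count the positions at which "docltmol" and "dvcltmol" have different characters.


String 1: 'docltmol'
String 2: 'dvcltmol'
Compare each position: pos 0: 'd'=='d', pos 1: 'o'!='v', pos 2: 'c'=='c', pos 3: 'l'=='l', pos 4: 't'=='t', pos 5: 'm'=='m', pos 6: 'o'=='o', pos 7: 'l'=='l'
Differing positions: 1
Hamming distance: 1


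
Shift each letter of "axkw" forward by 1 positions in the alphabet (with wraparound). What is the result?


Input: 'axkw', shift = 1
Operation: for each letter, (position + 1) mod 26
Mapping: 'a'(0+1=1)->'b', 'x'(23+1=24)->'y', 'k'(10+1=11)->'l', 'w'(22+1=23)->'x'
Result: bylx


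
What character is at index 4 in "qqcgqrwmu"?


Input string: 'qqcgqrwmu'
Operation: get character at index 4
Index mapping: s[0]='q', s[1]='q', s[2]='c', s[3]='g', s[4]='q'
Result: 'q'


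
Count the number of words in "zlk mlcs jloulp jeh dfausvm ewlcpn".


Input string: 'zlk mlcs jloulp jeh dfausvm ewlcpn'
Operation: split by spaces
Words found: 'zlk', 'mlcs', 'jloulp', 'jeh', 'dfausvm', 'ewlcpn'
Word count: 6


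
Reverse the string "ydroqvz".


Input string: 'ydroqvz'
Operation: reverse character order
Original order: 'y' -> 'd' -> 'r' -> 'o' -> 'q' -> 'v' -> 'z'
Reversed order: 'z' -> 'v' -> 'q' -> 'o' -> 'r' -> 'd' -> 'y'
Result: zvqordy


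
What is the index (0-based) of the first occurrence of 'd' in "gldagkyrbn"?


Input string: 'gldagkyrbn'
Target: 'd'
Scanning left to right: s[0]='g', s[1]='l', s[2]='d'
First match at index: 2


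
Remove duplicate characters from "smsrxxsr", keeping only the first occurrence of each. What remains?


Input: 'smsrxxsr'
Operation: keep first occurrence of each character
Scan: s[0]='s' new -> keep; s[1]='m' new -> keep; s[2]='s' seen -> skip; s[3]='r' new -> keep; s[4]='x' new -> keep; s[5]='x' seen -> skip; s[6]='s' seen -> skip; s[7]='r' seen -> skip
Result: smrx


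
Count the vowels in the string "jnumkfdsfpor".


Input string: 'jnumkfdsfpor'
Operation: count vowels (a, e, i, o, u)
Scan: s[0]='j', s[1]='n', s[2]='u' (vowel), s[3]='m', s[4]='k', s[5]='f', s[6]='d', s[7]='s', s[8]='f', s[9]='p', s[10]='o' (vowel), s[11]='r'
Vowels found: 2
Result: 2


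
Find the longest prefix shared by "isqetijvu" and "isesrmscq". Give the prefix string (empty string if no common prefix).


String 1: 'isqetijvu'
String 2: 'isesrmscq'
Compare position by position:
pos 0: 'i' vs 'i' match
pos 1: 's' vs 's' match
pos 2: 'q' vs 'e' differ -> stop
Longest common prefix: "is" (length 2)


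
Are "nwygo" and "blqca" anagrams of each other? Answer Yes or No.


String 1: 'nwygo' -> sorted: 'gnowy'
String 2: 'blqca' -> sorted: 'abclq'
Compare sorted forms: 'gnowy' != 'abclq'
Anagram: No


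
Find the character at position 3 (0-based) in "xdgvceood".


Input string: 'xdgvceood'
Operation: get character at index 3
Index mapping: s[0]='x', s[1]='d', s[2]='g', s[3]='v'
Result: 'v'


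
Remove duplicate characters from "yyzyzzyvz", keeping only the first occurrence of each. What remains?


Input: 'yyzyzzyvz'
Operation: keep first occurrence of each character
Scan: s[0]='y' new -> keep; s[1]='y' seen -> skip; s[2]='z' new -> keep; s[3]='y' seen -> skip; s[4]='z' seen -> skip; s[5]='z' seen -> skip; s[6]='y' seen -> skip; s[7]='v' new -> keep; s[8]='z' seen -> skip
Result: yzv


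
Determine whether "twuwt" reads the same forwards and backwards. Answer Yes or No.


Input string: 'twuwt'
Reversed: 'twuwt'
Compare pairs: s[0]='t' vs s[4]='t' (match), s[1]='w' vs s[3]='w' (match)
Palindrome: Yes


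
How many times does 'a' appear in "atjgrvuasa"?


Input string: 'atjgrvuasa'
Target character: 'a'
Scan each position: s[0]='a', s[7]='a', s[9]='a'
Matches found at indices: 0, 7, 9
Total: 3


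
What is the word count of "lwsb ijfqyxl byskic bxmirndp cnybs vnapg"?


Input string: 'lwsb ijfqyxl byskic bxmirndp cnybs vnapg'
Operation: split by spaces
Words found: 'lwsb', 'ijfqyxl', 'byskic', 'bxmirndp', 'cnybs', 'vnapg'
Word count: 6


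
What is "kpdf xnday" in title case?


Input string: 'kpdf xnday'
Operation: capitalize first letter of each word
Word transformations: 'kpdf'->'Kpdf', 'xnday'->'Xnday'
Result: Kpdf Xnday


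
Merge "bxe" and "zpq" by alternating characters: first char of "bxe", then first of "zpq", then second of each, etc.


String 1: 'bxe'
String 2: 'zpq'
Operation: alternate characters
Pairs: 'b'+'z', 'x'+'p', 'e'+'q'
Result: bzxpeq


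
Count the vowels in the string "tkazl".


Input string: 'tkazl'
Operation: count vowels (a, e, i, o, u)
Scan: s[0]='t', s[1]='k', s[2]='a' (vowel), s[3]='z', s[4]='l'
Vowels found: 1
Result: 1


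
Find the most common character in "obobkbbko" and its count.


Input: 'obobkbbko'
Operation: tally each character
Counts: 'b':4, 'k':2, 'o':3
Maximum: 'b' appears 4 times


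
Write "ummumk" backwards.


Input string: 'ummumk'
Operation: reverse character order
Original order: 'u' -> 'm' -> 'm' -> 'u' -> 'm' -> 'k'
Reversed order: 'k' -> 'm' -> 'u' -> 'm' -> 'm' -> 'u'
Result: kmummu


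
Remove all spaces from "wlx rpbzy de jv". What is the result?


Input string: 'wlx rpbzy de jv'
Operation: remove all spaces
Words: 'wlx', 'rpbzy', 'de', 'jv'
Join without spaces: wlxrpbzydejv


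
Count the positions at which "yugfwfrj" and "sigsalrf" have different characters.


String 1: 'yugfwfrj'
String 2: 'sigsalrf'
Compare each position: pos 0: 'y'!='s', pos 1: 'u'!='i', pos 2: 'g'=='g', pos 3: 'f'!='s', pos 4: 'w'!='a', pos 5: 'f'!='l', pos 6: 'r'=='r', pos 7: 'j'!='f'
Differing positions: 6
Hamming distance: 6


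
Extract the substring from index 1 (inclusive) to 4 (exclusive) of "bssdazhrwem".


Input string: 'bssdazhrwem'
Operation: slice [1:4]
Extract characters: s[1]='s', s[2]='s', s[3]='d'
Result: ssd


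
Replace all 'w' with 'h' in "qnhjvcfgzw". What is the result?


Input string: 'qnhjvcfgzw'
Operation: replace 'w' with 'h'
Positions of 'w': 9
After replacement: qnhjvcfgzh


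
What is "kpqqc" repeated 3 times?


Input string: 'kpqqc'
Operation: repeat 3 times
Concatenation: 'kpqqc' + 'kpqqc' + 'kpqqc'
Result: kpqqckpqqckpqqc


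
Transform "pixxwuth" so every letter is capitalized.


Input string: 'pixxwuth'
Operation: convert each letter to uppercase
Mapping: 'p'->'P', 'i'->'I', 'x'->'X', 'x'->'X', 'w'->'W', 'u'->'U', 't'->'T', 'h'->'H'
Result: PIXXWUTH


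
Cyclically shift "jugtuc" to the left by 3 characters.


Input: 'jugtuc', shift = 3
Operation: split at index 3 and swap parts
Front part s[0:3] = 'jug'
Back part s[3:] = 'tuc'
Rotated = back + front = 'tuc' + 'jug'
Result: tucjug


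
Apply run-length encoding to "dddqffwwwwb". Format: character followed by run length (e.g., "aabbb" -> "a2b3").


Input: 'dddqffwwwwb'
Operation: identify consecutive runs
Runs: 'ddd' -> d3, 'q' -> q1, 'ff' -> f2, 'wwww' -> w4, 'b' -> b1
Encoded: d3q1f2w4b1


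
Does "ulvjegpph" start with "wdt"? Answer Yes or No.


Input string: 'ulvjegpph'
Prefix to check: 'wdt'
First 3 characters of input: 'ulv'
Match: False
Result: No


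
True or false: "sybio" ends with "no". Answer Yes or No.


Input string: 'sybio'
Suffix to check: 'no'
Last 2 characters of input: 'io'
Match: False
Result: No


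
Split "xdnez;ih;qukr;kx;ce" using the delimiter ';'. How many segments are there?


Input string: 'xdnez;ih;qukr;kx;ce'
Delimiter: ';'
Split result: 'xdnez', 'ih', 'qukr', 'kx', 'ce'
Number of parts: 5


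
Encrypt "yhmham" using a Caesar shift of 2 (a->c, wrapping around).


Input: 'yhmham', shift = 2
Operation: for each letter, (position + 2) mod 26
Mapping: 'y'(24+2=26, 26 mod 26=0)->'a', 'h'(7+2=9)->'j', 'm'(12+2=14)->'o', 'h'(7+2=9)->'j', 'a'(0+2=2)->'c', 'm'(12+2=14)->'o'
Result: ajojco


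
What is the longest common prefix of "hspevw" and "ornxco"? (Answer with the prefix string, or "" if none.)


String 1: 'hspevw'
String 2: 'ornxco'
Compare position by position:
pos 0: 'h' vs 'o' differ -> stop
Longest common prefix: "" (length 0)


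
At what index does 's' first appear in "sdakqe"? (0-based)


Input string: 'sdakqe'
Target: 's'
Scanning left to right: s[0]='s'
First match at index: 0


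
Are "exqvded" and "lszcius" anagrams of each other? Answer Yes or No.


String 1: 'exqvded' -> sorted: 'ddeeqvx'
String 2: 'lszcius' -> sorted: 'cilssuz'
Compare sorted forms: 'ddeeqvx' != 'cilssuz'
Anagram: No


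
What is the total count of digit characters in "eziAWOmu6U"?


Input string: 'eziAWOmu6U'
Operation: count digit characters (0-9)
Scan: 'e', 'z', 'i', 'A', 'W', 'O', 'm', 'u', '6'(digit), 'U'
Digits found: 1
Result: 1


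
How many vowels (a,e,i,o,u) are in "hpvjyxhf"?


Input string: 'hpvjyxhf'
Operation: count vowels (a, e, i, o, u)
Scan: s[0]='h', s[1]='p', s[2]='v', s[3]='j', s[4]='y', s[5]='x', s[6]='h', s[7]='f'
Vowels found: 0
Result: 0


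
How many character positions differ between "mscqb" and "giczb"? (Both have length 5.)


String 1: 'mscqb'
String 2: 'giczb'
Compare each position: pos 0: 'm'!='g', pos 1: 's'!='i', pos 2: 'c'=='c', pos 3: 'q'!='z', pos 4: 'b'=='b'
Differing positions: 3
Hamming distance: 3


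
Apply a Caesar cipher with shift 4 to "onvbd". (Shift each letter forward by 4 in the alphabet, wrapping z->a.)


Input: 'onvbd', shift = 4
Operation: for each letter, (position + 4) mod 26
Mapping: 'o'(14+4=18)->'s', 'n'(13+4=17)->'r', 'v'(21+4=25)->'z', 'b'(1+4=5)->'f', 'd'(3+4=7)->'h'
Result: srzfh


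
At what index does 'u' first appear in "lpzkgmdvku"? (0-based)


Input string: 'lpzkgmdvku'
Target: 'u'
Scanning left to right: s[0]='l', s[1]='p', s[2]='z', s[3]='k', s[4]='g', s[5]='m', s[6]='d', s[7]='v', s[8]='k', s[9]='u'
First match at index: 9


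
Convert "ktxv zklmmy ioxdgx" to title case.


Input string: 'ktxv zklmmy ioxdgx'
Operation: capitalize first letter of each word
Word transformations: 'ktxv'->'Ktxv', 'zklmmy'->'Zklmmy', 'ioxdgx'->'Ioxdgx'
Result: Ktxv Zklmmy Ioxdgx


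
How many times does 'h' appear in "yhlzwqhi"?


Input string: 'yhlzwqhi'
Target character: 'h'
Scan each position: s[1]='h', s[6]='h'
Matches found at indices: 1, 6
Total: 2


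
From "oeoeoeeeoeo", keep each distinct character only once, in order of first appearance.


Input: 'oeoeoeeeoeo'
Operation: keep first occurrence of each character
Scan: s[0]='o' new -> keep; s[1]='e' new -> keep; s[2]='o' seen -> skip; s[3]='e' seen -> skip; s[4]='o' seen -> skip; s[5]='e' seen -> skip; s[6]='e' seen -> skip; s[7]='e' seen -> skip; s[8]='o' seen -> skip; s[9]='e' seen -> skip; s[10]='o' seen -> skip
Result: oe


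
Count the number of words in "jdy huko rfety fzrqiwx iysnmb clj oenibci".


Input string: 'jdy huko rfety fzrqiwx iysnmb clj oenibci'
Operation: split by spaces
Words found: 'jdy', 'huko', 'rfety', 'fzrqiwx', 'iysnmb', 'clj', 'oenibci'
Word count: 7


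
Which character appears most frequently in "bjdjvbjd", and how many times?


Input: 'bjdjvbjd'
Operation: tally each character
Counts: 'b':2, 'd':2, 'j':3, 'v':1
Maximum: 'j' appears 3 times


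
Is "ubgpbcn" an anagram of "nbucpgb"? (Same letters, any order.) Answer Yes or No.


String 1: 'nbucpgb' -> sorted: 'bbcgnpu'
String 2: 'ubgpbcn' -> sorted: 'bbcgnpu'
Compare sorted forms: 'bbcgnpu' == 'bbcgnpu'
Anagram: Yes


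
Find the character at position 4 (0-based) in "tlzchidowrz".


Input string: 'tlzchidowrz'
Operation: get character at index 4
Index mapping: s[0]='t', s[1]='l', s[2]='z', s[3]='c', s[4]='h'
Result: 'h'


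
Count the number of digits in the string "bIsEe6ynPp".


Input string: 'bIsEe6ynPp'
Operation: count digit characters (0-9)
Scan: 'b', 'I', 's', 'E', 'e', '6'(digit), 'y', 'n', 'P', 'p'
Digits found: 1
Result: 1


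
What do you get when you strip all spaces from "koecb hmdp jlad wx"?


Input string: 'koecb hmdp jlad wx'
Operation: remove all spaces
Words: 'koecb', 'hmdp', 'jlad', 'wx'
Join without spaces: koecbhmdpjladwx


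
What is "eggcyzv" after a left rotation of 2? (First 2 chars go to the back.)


Input: 'eggcyzv', shift = 2
Operation: split at index 2 and swap parts
Front part s[0:2] = 'eg'
Back part s[2:] = 'gcyzv'
Rotated = back + front = 'gcyzv' + 'eg'
Result: gcyzveg


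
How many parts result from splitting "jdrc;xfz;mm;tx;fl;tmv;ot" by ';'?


Input string: 'jdrc;xfz;mm;tx;fl;tmv;ot'
Delimiter: ';'
Split result: 'jdrc', 'xfz', 'mm', 'tx', 'fl', 'tmv', 'ot'
Number of parts: 7


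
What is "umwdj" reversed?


Input string: 'umwdj'
Operation: reverse character order
Original order: 'u' -> 'm' -> 'w' -> 'd' -> 'j'
Reversed order: 'j' -> 'd' -> 'w' -> 'm' -> 'u'
Result: jdwmu


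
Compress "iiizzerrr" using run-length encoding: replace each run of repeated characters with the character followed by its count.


Input: 'iiizzerrr'
Operation: identify consecutive runs
Runs: 'iii' -> i3, 'zz' -> z2, 'e' -> e1, 'rrr' -> r3
Encoded: i3z2e1r3


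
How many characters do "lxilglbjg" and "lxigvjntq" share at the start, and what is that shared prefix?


String 1: 'lxilglbjg'
String 2: 'lxigvjntq'
Compare position by position:
pos 0: 'l' vs 'l' match
pos 1: 'x' vs 'x' match
pos 2: 'i' vs 'i' match
pos 3: 'l' vs 'g' differ -> stop
Longest common prefix: "lxi" (length 3)


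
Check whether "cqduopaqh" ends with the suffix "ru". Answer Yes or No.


Input string: 'cqduopaqh'
Suffix to check: 'ru'
Last 2 characters of input: 'qh'
Match: False
Result: No


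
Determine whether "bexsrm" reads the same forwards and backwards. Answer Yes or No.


Input string: 'bexsrm'
Reversed: 'mrsxeb'
Compare pairs: s[0]='b' vs s[5]='m' (mismatch), s[1]='e' vs s[4]='r' (mismatch), s[2]='x' vs s[3]='s' (mismatch)
Palindrome: No


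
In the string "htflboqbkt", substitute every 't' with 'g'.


Input string: 'htflboqbkt'
Operation: replace 't' with 'g'
Positions of 't': 1, 9
After replacement: hgflboqbkg


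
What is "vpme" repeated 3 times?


Input string: 'vpme'
Operation: repeat 3 times
Concatenation: 'vpme' + 'vpme' + 'vpme'
Result: vpmevpmevpme


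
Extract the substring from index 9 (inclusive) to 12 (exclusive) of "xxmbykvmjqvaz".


Input string: 'xxmbykvmjqvaz'
Operation: slice [9:12]
Extract characters: s[9]='q', s[10]='v', s[11]='a'
Result: qva


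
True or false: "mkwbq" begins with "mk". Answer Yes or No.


Input string: 'mkwbq'
Prefix to check: 'mk'
First 2 characters of input: 'mk'
Match: True
Result: Yes


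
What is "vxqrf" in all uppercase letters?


Input string: 'vxqrf'
Operation: convert each letter to uppercase
Mapping: 'v'->'V', 'x'->'X', 'q'->'Q', 'r'->'R', 'f'->'F'
Result: VXQRF


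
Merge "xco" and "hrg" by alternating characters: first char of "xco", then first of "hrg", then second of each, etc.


String 1: 'xco'
String 2: 'hrg'
Operation: alternate characters
Pairs: 'x'+'h', 'c'+'r', 'o'+'g'
Result: xhcrog


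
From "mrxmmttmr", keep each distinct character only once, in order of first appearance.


Input: 'mrxmmttmr'
Operation: keep first occurrence of each character
Scan: s[0]='m' new -> keep; s[1]='r' new -> keep; s[2]='x' new -> keep; s[3]='m' seen -> skip; s[4]='m' seen -> skip; s[5]='t' new -> keep; s[6]='t' seen -> skip; s[7]='m' seen -> skip; s[8]='r' seen -> skip
Result: mrxt


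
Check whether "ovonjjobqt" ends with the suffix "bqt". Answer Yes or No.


Input string: 'ovonjjobqt'
Suffix to check: 'bqt'
Last 3 characters of input: 'bqt'
Match: True
Result: Yes


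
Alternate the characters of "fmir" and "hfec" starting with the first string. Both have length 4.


String 1: 'fmir'
String 2: 'hfec'
Operation: alternate characters
Pairs: 'f'+'h', 'm'+'f', 'i'+'e', 'r'+'c'
Result: fhmfierc


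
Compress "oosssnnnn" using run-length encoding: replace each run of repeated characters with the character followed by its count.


Input: 'oosssnnnn'
Operation: identify consecutive runs
Runs: 'oo' -> o2, 'sss' -> s3, 'nnnn' -> n4
Encoded: o2s3n4


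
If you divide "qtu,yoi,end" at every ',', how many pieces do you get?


Input string: 'qtu,yoi,end'
Delimiter: ','
Split result: 'qtu', 'yoi', 'end'
Number of parts: 3


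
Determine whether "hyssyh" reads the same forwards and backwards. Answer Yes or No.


Input string: 'hyssyh'
Reversed: 'hyssyh'
Compare pairs: s[0]='h' vs s[5]='h' (match), s[1]='y' vs s[4]='y' (match), s[2]='s' vs s[3]='s' (match)
Palindrome: Yes


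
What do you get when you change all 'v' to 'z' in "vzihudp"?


Input string: 'vzihudp'
Operation: replace 'v' with 'z'
Positions of 'v': 0
After replacement: zzihudp


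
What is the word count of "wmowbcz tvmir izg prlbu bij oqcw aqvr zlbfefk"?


Input string: 'wmowbcz tvmir izg prlbu bij oqcw aqvr zlbfefk'
Operation: split by spaces
Words found: 'wmowbcz', 'tvmir', 'izg', 'prlbu', 'bij', 'oqcw', 'aqvr', 'zlbfefk'
Word count: 8


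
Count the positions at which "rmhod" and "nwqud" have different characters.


String 1: 'rmhod'
String 2: 'nwqud'
Compare each position: pos 0: 'r'!='n', pos 1: 'm'!='w', pos 2: 'h'!='q', pos 3: 'o'!='u', pos 4: 'd'=='d'
Differing positions: 4
Hamming distance: 4


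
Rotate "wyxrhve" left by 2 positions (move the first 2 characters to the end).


Input: 'wyxrhve', shift = 2
Operation: split at index 2 and swap parts
Front part s[0:2] = 'wy'
Back part s[2:] = 'xrhve'
Rotated = back + front = 'xrhve' + 'wy'
Result: xrhvewy
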